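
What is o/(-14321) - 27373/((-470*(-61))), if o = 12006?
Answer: -736220753/410583070 ≈ -1.7931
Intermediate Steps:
o/(-14321) - 27373/((-470*(-61))) = 12006/(-14321) - 27373/((-470*(-61))) = 12006*(-1/14321) - 27373/28670 = -12006/14321 - 27373*1/28670 = -12006/14321 - 27373/28670 = -736220753/410583070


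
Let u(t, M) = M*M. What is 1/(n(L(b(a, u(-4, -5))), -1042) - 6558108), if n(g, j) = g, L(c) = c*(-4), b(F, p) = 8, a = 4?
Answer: -1/6558140 ≈ -1.5248e-7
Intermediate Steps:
u(t, M) = M**2
L(c) = -4*c
1/(n(L(b(a, u(-4, -5))), -1042) - 6558108) = 1/(-4*8 - 6558108) = 1/(-32 - 6558108) = 1/(-6558140) = -1/6558140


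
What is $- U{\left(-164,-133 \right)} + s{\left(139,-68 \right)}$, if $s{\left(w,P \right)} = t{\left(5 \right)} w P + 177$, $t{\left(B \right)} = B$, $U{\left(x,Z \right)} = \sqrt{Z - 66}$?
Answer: $-47083 - i \sqrt{199} \approx -47083.0 - 14.107 i$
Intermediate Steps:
$U{\left(x,Z \right)} = \sqrt{-66 + Z}$
$s{\left(w,P \right)} = 177 + 5 P w$ ($s{\left(w,P \right)} = 5 w P + 177 = 5 P w + 177 = 177 + 5 P w$)
$- U{\left(-164,-133 \right)} + s{\left(139,-68 \right)} = - \sqrt{-66 - 133} + \left(177 + 5 \left(-68\right) 139\right) = - \sqrt{-199} + \left(177 - 47260\right) = - i \sqrt{199} - 47083 = -47083 - i \sqrt{199}$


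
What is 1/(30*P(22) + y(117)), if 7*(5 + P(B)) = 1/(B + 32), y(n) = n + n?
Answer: 63/5297 ≈ 0.011894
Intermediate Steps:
y(n) = 2*n
P(B) = -5 + 1/(7*(32 + B)) (P(B) = -5 + 1/(7*(B + 32)) = -5 + 1/(7*(32 + B)))
1/(30*P(22) + y(117)) = 1/(30*((-1119 - 35*22)/(7*(32 + 22))) + 2*117) = 1/(30*((⅐)*(-1119 - 770)/54) + 234) = 1/(30*((⅐)*(1/54)*(-1889)) + 234) = 1/(30*(-1889/378) + 234) = 1/(-9445/63 + 234) = 1/(5297/63) = 63/5297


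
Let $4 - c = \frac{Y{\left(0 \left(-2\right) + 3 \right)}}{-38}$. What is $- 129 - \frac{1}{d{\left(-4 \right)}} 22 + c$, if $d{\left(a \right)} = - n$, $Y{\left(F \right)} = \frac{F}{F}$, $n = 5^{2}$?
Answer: $- \frac{104019}{950} \approx -109.49$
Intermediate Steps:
$n = 25$
$Y{\left(F \right)} = 1$
$d{\left(a \right)} = -25$ ($d{\left(a \right)} = \left(-1\right) 25 = -25$)
$c = \frac{153}{38}$ ($c = 4 - 1 \frac{1}{-38} = 4 - 1 \left(- \frac{1}{38}\right) = 4 - - \frac{1}{38} = 4 + \frac{1}{38} = \frac{153}{38} \approx 4.0263$)
$- 129 - \frac{1}{d{\left(-4 \right)}} 22 + c = - 129 - \frac{1}{-25} \cdot 22 + \frac{153}{38} = - 129 \left(-1\right) \left(- \frac{1}{25}\right) 22 + \frac{153}{38} = - 129 \cdot \frac{1}{25} \cdot 22 + \frac{153}{38} = \left(-129\right) \frac{22}{25} + \frac{153}{38} = - \frac{2838}{25} + \frac{153}{38} = - \frac{104019}{950}$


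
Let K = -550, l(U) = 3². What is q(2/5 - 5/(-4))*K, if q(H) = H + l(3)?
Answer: -11715/2 ≈ -5857.5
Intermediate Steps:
l(U) = 9
q(H) = 9 + H (q(H) = H + 9 = 9 + H)
q(2/5 - 5/(-4))*K = (9 + (2/5 - 5/(-4)))*(-550) = (9 + (2*(⅕) - 5*(-¼)))*(-550) = (9 + (⅖ + 5/4))*(-550) = (9 + 33/20)*(-550) = (213/20)*(-550) = -11715/2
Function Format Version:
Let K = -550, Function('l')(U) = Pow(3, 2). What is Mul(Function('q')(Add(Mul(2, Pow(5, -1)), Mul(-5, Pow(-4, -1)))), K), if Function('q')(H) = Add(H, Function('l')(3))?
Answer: Rational(-11715, 2) ≈ -5857.5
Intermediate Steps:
Function('l')(U) = 9
Function('q')(H) = Add(9, H) (Function('q')(H) = Add(H, 9) = Add(9, H))
Mul(Function('q')(Add(Mul(2, Pow(5, -1)), Mul(-5, Pow(-4, -1)))), K) = Mul(Add(9, Add(Mul(2, Pow(5, -1)), Mul(-5, Pow(-4, -1)))), -550) = Mul(Add(9, Add(Mul(2, Rational(1, 5)), Mul(-5, Rational(-1, 4)))), -550) = Mul(Add(9, Add(Rational(2, 5), Rational(5, 4))), -550) = Mul(Add(9, Rational(33, 20)), -550) = Mul(Rational(213, 20), -550) = Rational(-11715, 2)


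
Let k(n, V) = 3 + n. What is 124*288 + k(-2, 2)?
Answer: 35713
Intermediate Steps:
124*288 + k(-2, 2) = 124*288 + (3 - 2) = 35712 + 1 = 35713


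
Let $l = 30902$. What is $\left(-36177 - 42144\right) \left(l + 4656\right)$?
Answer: $-2784938118$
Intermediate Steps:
$\left(-36177 - 42144\right) \left(l + 4656\right) = \left(-36177 - 42144\right) \left(30902 + 4656\right) = \left(-78321\right) 35558 = -2784938118$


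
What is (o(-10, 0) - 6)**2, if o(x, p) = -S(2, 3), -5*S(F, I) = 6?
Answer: 576/25 ≈ 23.040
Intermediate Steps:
S(F, I) = -6/5 (S(F, I) = -1/5*6 = -6/5)
o(x, p) = 6/5 (o(x, p) = -1*(-6/5) = 6/5)
(o(-10, 0) - 6)**2 = (6/5 - 6)**2 = (-24/5)**2 = 576/25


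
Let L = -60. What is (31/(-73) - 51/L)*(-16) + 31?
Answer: 8831/365 ≈ 24.195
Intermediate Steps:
(31/(-73) - 51/L)*(-16) + 31 = (31/(-73) - 51/(-60))*(-16) + 31 = (31*(-1/73) - 51*(-1/60))*(-16) + 31 = (-31/73 + 17/20)*(-16) + 31 = (621/1460)*(-16) + 31 = -2484/365 + 31 = 8831/365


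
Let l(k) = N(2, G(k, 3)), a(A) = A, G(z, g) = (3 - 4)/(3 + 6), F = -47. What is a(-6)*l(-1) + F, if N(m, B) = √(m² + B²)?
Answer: -47 - 10*√13/3 ≈ -59.018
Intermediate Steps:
G(z, g) = -⅑ (G(z, g) = -1/9 = -1*⅑ = -⅑)
N(m, B) = √(B² + m²)
l(k) = 5*√13/9 (l(k) = √((-⅑)² + 2²) = √(1/81 + 4) = √(325/81) = 5*√13/9)
a(-6)*l(-1) + F = -10*√13/3 - 47 = -47 - 10*√13/3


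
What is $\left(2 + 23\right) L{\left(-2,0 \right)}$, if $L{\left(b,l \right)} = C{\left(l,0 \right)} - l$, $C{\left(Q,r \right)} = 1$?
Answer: $25$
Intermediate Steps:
$L{\left(b,l \right)} = 1 - l$
$\left(2 + 23\right) L{\left(-2,0 \right)} = \left(2 + 23\right) \left(1 - 0\right) = 25 \left(1 + 0\right) = 25 \cdot 1 = 25$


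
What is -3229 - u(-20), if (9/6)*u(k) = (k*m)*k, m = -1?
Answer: -8887/3 ≈ -2962.3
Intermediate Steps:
u(k) = -2*k²/3 (u(k) = 2*((k*(-1))*k)/3 = 2*((-k)*k)/3 = 2*(-k²)/3 = -2*k²/3)
-3229 - u(-20) = -3229 - (-2)*(-20)²/3 = -3229 - (-2)*400/3 = -3229 - 1*(-800/3) = -3229 + 800/3 = -8887/3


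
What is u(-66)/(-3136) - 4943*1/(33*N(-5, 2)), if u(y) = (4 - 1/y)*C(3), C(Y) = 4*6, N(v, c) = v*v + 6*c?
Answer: -3904727/957264 ≈ -4.0790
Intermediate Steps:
N(v, c) = v² + 6*c
C(Y) = 24
u(y) = 96 - 24/y (u(y) = (4 - 1/y)*24 = 96 - 24/y)
u(-66)/(-3136) - 4943*1/(33*N(-5, 2)) = (96 - 24/(-66))/(-3136) - 4943*1/(33*((-5)² + 6*2)) = (96 - 24*(-1/66))*(-1/3136) - 4943*1/(33*(25 + 12)) = (96 + 4/11)*(-1/3136) - 4943/(33*37) = (1060/11)*(-1/3136) - 4943/1221 = -265/8624 - 4943*1/1221 = -265/8624 - 4943/1221 = -3904727/957264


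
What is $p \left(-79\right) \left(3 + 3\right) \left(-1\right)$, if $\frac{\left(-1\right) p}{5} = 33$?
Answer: $-78210$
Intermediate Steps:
$p = -165$ ($p = \left(-5\right) 33 = -165$)
$p \left(-79\right) \left(3 + 3\right) \left(-1\right) = \left(-165\right) \left(-79\right) \left(3 + 3\right) \left(-1\right) = 13035 \cdot 6 \left(-1\right) = 13035 \left(-6\right) = -78210$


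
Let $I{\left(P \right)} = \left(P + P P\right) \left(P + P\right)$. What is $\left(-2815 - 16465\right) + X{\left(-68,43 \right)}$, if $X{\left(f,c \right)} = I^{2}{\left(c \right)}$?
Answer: $26475175664$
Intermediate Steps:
$I{\left(P \right)} = 2 P \left(P + P^{2}\right)$ ($I{\left(P \right)} = \left(P + P^{2}\right) 2 P = 2 P \left(P + P^{2}\right)$)
$X{\left(f,c \right)} = 4 c^{4} \left(1 + c\right)^{2}$ ($X{\left(f,c \right)} = \left(2 c^{2} \left(1 + c\right)\right)^{2} = 4 c^{4} \left(1 + c\right)^{2}$)
$\left(-2815 - 16465\right) + X{\left(-68,43 \right)} = \left(-2815 - 16465\right) + 4 \cdot 43^{4} \left(1 + 43\right)^{2} = -19280 + 4 \cdot 3418801 \cdot 44^{2} = -19280 + 4 \cdot 3418801 \cdot 1936 = -19280 + 26475194944 = 26475175664$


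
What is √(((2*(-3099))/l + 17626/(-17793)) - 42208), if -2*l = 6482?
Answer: 2*I*√3898874071152751173/19222371 ≈ 205.44*I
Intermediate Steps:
l = -3241 (l = -½*6482 = -3241)
√(((2*(-3099))/l + 17626/(-17793)) - 42208) = √(((2*(-3099))/(-3241) + 17626/(-17793)) - 42208) = √((-6198*(-1/3241) + 17626*(-1/17793)) - 42208) = √((6198/3241 - 17626/17793) - 42208) = √(53155148/57667113 - 42208) = √(-2433960350356/57667113) = 2*I*√3898874071152751173/19222371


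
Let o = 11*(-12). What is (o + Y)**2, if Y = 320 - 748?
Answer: 313600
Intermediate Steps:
o = -132
Y = -428
(o + Y)**2 = (-132 - 428)**2 = (-560)**2 = 313600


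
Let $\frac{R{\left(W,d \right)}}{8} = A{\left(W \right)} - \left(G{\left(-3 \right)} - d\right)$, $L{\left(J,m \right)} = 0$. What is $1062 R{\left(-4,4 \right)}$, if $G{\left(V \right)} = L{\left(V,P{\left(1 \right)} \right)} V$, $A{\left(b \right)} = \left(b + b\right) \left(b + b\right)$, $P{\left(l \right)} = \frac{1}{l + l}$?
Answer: $577728$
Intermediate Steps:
$P{\left(l \right)} = \frac{1}{2 l}$
$A{\left(b \right)} = 4 b^{2}$ ($A{\left(b \right)} = 2 b 2 b = 4 b^{2}$)
$G{\left(V \right)} = 0$ ($G{\left(V \right)} = 0 V = 0$)
$R{\left(W,d \right)} = 8 d + 32 W^{2}$ ($R{\left(W,d \right)} = 8 \left(4 W^{2} - \left(0 - d\right)\right) = 8 \left(4 W^{2} - - d\right) = 8 \left(4 W^{2} + d\right) = 8 \left(d + 4 W^{2}\right) = 8 d + 32 W^{2}$)
$1062 R{\left(-4,4 \right)} = 1062 \left(8 \cdot 4 + 32 \left(-4\right)^{2}\right) = 1062 \left(32 + 32 \cdot 16\right) = 1062 \left(32 + 512\right) = 1062 \cdot 544 = 577728$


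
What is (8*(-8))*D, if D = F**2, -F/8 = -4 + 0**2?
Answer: -65536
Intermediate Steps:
F = 32 (F = -8*(-4 + 0**2) = -8*(-4 + 0) = -8*(-4) = 32)
D = 1024 (D = 32**2 = 1024)
(8*(-8))*D = (8*(-8))*1024 = -64*1024 = -65536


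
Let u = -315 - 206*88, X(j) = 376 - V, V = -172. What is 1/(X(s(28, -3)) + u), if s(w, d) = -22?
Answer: -1/17895 ≈ -5.5882e-5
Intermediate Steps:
X(j) = 548 (X(j) = 376 - 1*(-172) = 376 + 172 = 548)
u = -18443 (u = -315 - 18128 = -18443)
1/(X(s(28, -3)) + u) = 1/(548 - 18443) = 1/(-17895) = -1/17895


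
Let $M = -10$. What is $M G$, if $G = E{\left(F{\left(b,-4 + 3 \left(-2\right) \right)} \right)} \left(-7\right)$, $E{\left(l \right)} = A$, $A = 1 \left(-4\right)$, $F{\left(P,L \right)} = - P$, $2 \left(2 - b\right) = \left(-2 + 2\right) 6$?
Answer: $-280$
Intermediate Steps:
$b = 2$ ($b = 2 - \frac{\left(-2 + 2\right) 6}{2} = 2 - \frac{0 \cdot 6}{2} = 2 - 0 = 2 + 0 = 2$)
$A = -4$
$E{\left(l \right)} = -4$
$G = 28$ ($G = \left(-4\right) \left(-7\right) = 28$)
$M G = \left(-10\right) 28 = -280$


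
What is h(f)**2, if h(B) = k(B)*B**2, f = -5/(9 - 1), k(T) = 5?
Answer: 15625/4096 ≈ 3.8147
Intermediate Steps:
f = -5/8 ≈ -0.62500
h(B) = 5*B**2
h(f)**2 = (5*(-5/8)**2)**2 = (5*(25/64))**2 = (125/64)**2 = 15625/4096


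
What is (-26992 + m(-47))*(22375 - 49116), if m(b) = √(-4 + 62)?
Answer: 721793072 - 26741*√58 ≈ 7.2159e+8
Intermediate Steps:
m(b) = √58
(-26992 + m(-47))*(22375 - 49116) = (-26992 + √58)*(22375 - 49116) = (-26992 + √58)*(-26741) = 721793072 - 26741*√58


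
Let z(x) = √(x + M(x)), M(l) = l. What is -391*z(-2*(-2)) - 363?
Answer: -363 - 782*√2 ≈ -1468.9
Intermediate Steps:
z(x) = √2*√x (z(x) = √(x + x) = √(2*x) = √2*√x)
-391*z(-2*(-2)) - 363 = -391*√2*√(-2*(-2)) - 363 = -391*√2*√4 - 363 = -391*√2*2 - 363 = -782*√2 - 363 = -363 - 782*√2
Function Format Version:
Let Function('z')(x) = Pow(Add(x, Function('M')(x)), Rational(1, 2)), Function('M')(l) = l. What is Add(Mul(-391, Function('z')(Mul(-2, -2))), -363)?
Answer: Add(-363, Mul(-782, Pow(2, Rational(1, 2)))) ≈ -1468.9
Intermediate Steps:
Function('z')(x) = Mul(Pow(2, Rational(1, 2)), Pow(x, Rational(1, 2))) (Function('z')(x) = Pow(Add(x, x), Rational(1, 2)) = Pow(Mul(2, x), Rational(1, 2)) = Mul(Pow(2, Rational(1, 2)), Pow(x, Rational(1, 2))))
Add(Mul(-391, Function('z')(Mul(-2, -2))), -363) = Add(Mul(-391, Mul(Pow(2, Rational(1, 2)), Pow(Mul(-2, -2), Rational(1, 2)))), -363) = Add(Mul(-391, Mul(Pow(2, Rational(1, 2)), Pow(4, Rational(1, 2)))), -363) = Add(Mul(-391, Mul(Pow(2, Rational(1, 2)), 2)), -363) = Add(Mul(-391, Mul(2, Pow(2, Rational(1, 2)))), -363) = Add(Mul(-782, Pow(2, Rational(1, 2))), -363) = Add(-363, Mul(-782, Pow(2, Rational(1, 2))))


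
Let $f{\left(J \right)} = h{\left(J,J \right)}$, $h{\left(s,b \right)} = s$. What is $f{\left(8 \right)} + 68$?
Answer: $76$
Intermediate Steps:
$f{\left(J \right)} = J$
$f{\left(8 \right)} + 68 = 8 + 68 = 76$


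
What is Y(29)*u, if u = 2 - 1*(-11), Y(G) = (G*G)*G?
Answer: 317057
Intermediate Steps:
Y(G) = G³ (Y(G) = G²*G = G³)
u = 13 (u = 2 + 11 = 13)
Y(29)*u = 29³*13 = 24389*13 = 317057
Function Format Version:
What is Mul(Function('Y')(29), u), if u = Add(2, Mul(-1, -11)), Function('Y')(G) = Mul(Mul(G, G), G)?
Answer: 317057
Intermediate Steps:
Function('Y')(G) = Pow(G, 3) (Function('Y')(G) = Mul(Pow(G, 2), G) = Pow(G, 3))
u = 13 (u = Add(2, 11) = 13)
Mul(Function('Y')(29), u) = Mul(Pow(29, 3), 13) = Mul(24389, 13) = 317057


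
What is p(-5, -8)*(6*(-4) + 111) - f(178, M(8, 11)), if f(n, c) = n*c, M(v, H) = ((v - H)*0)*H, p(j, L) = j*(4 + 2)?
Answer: -2610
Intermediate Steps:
p(j, L) = 6*j (p(j, L) = j*6 = 6*j)
M(v, H) = 0 (M(v, H) = 0*H = 0)
f(n, c) = c*n
p(-5, -8)*(6*(-4) + 111) - f(178, M(8, 11)) = (6*(-5))*(6*(-4) + 111) - 0*178 = -30*(-24 + 111) - 1*0 = -30*87 + 0 = -2610 + 0 = -2610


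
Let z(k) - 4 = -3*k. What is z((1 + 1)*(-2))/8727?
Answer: 16/8727 ≈ 0.0018334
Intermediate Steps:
z(k) = 4 - 3*k
z((1 + 1)*(-2))/8727 = (4 - 3*(1 + 1)*(-2))/8727 = (4 - 6*(-2))*(1/8727) = (4 - 3*(-4))*(1/8727) = (4 + 12)*(1/8727) = 16*(1/8727) = 16/8727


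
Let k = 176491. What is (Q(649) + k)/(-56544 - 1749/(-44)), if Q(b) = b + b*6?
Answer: -724136/226017 ≈ -3.2039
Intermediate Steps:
Q(b) = 7*b (Q(b) = b + 6*b = 7*b)
(Q(649) + k)/(-56544 - 1749/(-44)) = (7*649 + 176491)/(-56544 - 1749/(-44)) = (4543 + 176491)/(-56544 - 1/44*(-1749)) = 181034/(-56544 + 159/4) = 181034/(-226017/4) = 181034*(-4/226017) = -724136/226017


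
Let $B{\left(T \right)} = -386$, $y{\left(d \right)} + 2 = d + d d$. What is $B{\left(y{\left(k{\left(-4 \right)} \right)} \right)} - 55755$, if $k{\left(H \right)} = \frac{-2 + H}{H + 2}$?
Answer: $-56141$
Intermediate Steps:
$k{\left(H \right)} = \frac{-2 + H}{2 + H}$
$y{\left(d \right)} = -2 + d + d^{2}$ ($y{\left(d \right)} = -2 + \left(d + d d\right) = -2 + \left(d + d^{2}\right) = -2 + d + d^{2}$)
$B{\left(y{\left(k{\left(-4 \right)} \right)} \right)} - 55755 = -386 - 55755 = -56141$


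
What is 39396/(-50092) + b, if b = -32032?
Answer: -57306655/1789 ≈ -32033.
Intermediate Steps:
39396/(-50092) + b = 39396/(-50092) - 32032 = 39396*(-1/50092) - 32032 = -1407/1789 - 32032 = -57306655/1789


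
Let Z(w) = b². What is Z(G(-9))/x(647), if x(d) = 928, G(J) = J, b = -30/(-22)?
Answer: 225/112288 ≈ 0.0020038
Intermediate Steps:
b = 15/11 (b = -30*(-1/22) = 15/11 ≈ 1.3636)
Z(w) = 225/121 (Z(w) = (15/11)² = 225/121)
Z(G(-9))/x(647) = (225/121)/928 = (225/121)*(1/928) = 225/112288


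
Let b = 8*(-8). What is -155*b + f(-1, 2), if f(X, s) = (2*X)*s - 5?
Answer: 9911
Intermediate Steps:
b = -64
f(X, s) = -5 + 2*X*s (f(X, s) = 2*X*s - 5 = -5 + 2*X*s)
-155*b + f(-1, 2) = -155*(-64) + (-5 + 2*(-1)*2) = 9920 + (-5 - 4) = 9920 - 9 = 9911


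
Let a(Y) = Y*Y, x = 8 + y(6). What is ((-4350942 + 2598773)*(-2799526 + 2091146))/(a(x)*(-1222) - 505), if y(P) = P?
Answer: -1241201476220/240017 ≈ -5.1713e+6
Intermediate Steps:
x = 14 (x = 8 + 6 = 14)
a(Y) = Y²
((-4350942 + 2598773)*(-2799526 + 2091146))/(a(x)*(-1222) - 505) = ((-4350942 + 2598773)*(-2799526 + 2091146))/(14²*(-1222) - 505) = (-1752169*(-708380))/(196*(-1222) - 505) = 1241201476220/(-239512 - 505) = 1241201476220/(-240017) = 1241201476220*(-1/240017) = -1241201476220/240017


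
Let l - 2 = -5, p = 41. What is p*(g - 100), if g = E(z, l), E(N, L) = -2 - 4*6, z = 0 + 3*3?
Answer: -5166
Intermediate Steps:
l = -3 (l = 2 - 5 = -3)
z = 9 (z = 0 + 9 = 9)
E(N, L) = -26 (E(N, L) = -2 - 24 = -26)
g = -26
p*(g - 100) = 41*(-26 - 100) = 41*(-126) = -5166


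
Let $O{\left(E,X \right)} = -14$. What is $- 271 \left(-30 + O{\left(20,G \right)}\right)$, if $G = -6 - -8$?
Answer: $11924$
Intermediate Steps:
$G = 2$ ($G = -6 + 8 = 2$)
$- 271 \left(-30 + O{\left(20,G \right)}\right) = - 271 \left(-30 - 14\right) = \left(-271\right) \left(-44\right) = 11924$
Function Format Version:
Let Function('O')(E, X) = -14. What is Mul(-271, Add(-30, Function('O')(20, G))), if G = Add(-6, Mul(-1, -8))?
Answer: 11924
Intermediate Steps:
G = 2 (G = Add(-6, 8) = 2)
Mul(-271, Add(-30, Function('O')(20, G))) = Mul(-271, Add(-30, -14)) = Mul(-271, -44) = 11924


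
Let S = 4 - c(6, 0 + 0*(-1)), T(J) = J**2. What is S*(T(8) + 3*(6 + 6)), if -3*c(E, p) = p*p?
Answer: 400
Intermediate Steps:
c(E, p) = -p**2/3 (c(E, p) = -p*p/3 = -p**2/3)
S = 4 (S = 4 - (-1)*(0 + 0*(-1))**2/3 = 4 - (-1)*(0 + 0)**2/3 = 4 - (-1)*0**2/3 = 4 - (-1)*0/3 = 4 - 1*0 = 4 + 0 = 4)
S*(T(8) + 3*(6 + 6)) = 4*(8**2 + 3*(6 + 6)) = 4*(64 + 3*12) = 4*(64 + 36) = 4*100 = 400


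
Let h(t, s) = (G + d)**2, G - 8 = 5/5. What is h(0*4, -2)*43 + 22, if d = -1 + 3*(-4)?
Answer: 710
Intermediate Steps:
G = 9 (G = 8 + 5/5 = 8 + 5*(1/5) = 8 + 1 = 9)
d = -13 (d = -1 - 12 = -13)
h(t, s) = 16 (h(t, s) = (9 - 13)**2 = (-4)**2 = 16)
h(0*4, -2)*43 + 22 = 16*43 + 22 = 688 + 22 = 710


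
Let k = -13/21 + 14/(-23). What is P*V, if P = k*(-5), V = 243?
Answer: 240165/161 ≈ 1491.7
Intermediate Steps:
k = -593/483 (k = -13*1/21 + 14*(-1/23) = -13/21 - 14/23 = -593/483 ≈ -1.2277)
P = 2965/483 (P = -593/483*(-5) = 2965/483 ≈ 6.1387)
P*V = (2965/483)*243 = 240165/161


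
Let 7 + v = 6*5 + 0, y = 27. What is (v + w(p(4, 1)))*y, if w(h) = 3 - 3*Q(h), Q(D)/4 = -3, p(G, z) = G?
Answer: 1674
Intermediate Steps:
Q(D) = -12 (Q(D) = 4*(-3) = -12)
v = 23 (v = -7 + (6*5 + 0) = -7 + (30 + 0) = -7 + 30 = 23)
w(h) = 39 (w(h) = 3 - 3*(-12) = 3 + 36 = 39)
(v + w(p(4, 1)))*y = (23 + 39)*27 = 62*27 = 1674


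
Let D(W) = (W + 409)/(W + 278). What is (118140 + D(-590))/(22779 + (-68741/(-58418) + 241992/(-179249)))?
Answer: 192986585991178301/37209974662650036 ≈ 5.1864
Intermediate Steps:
D(W) = (409 + W)/(278 + W)
(118140 + D(-590))/(22779 + (-68741/(-58418) + 241992/(-179249))) = (118140 + (409 - 590)/(278 - 590))/(22779 + (-68741/(-58418) + 241992/(-179249))) = (118140 - 181/(-312))/(22779 + (-68741*(-1/58418) + 241992*(-1/179249))) = (118140 - 1/312*(-181))/(22779 + (68741/58418 - 241992/179249)) = (118140 + 181/312)/(22779 - 1814933147/10471368082) = 36859861/(312*(238525478606731/10471368082)) = (36859861/312)*(10471368082/238525478606731) = 192986585991178301/37209974662650036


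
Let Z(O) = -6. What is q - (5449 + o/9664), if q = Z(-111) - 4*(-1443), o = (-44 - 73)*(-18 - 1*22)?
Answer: 382351/1208 ≈ 316.52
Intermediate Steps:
o = 4680 (o = -117*(-18 - 22) = -117*(-40) = 4680)
q = 5766 (q = -6 - 4*(-1443) = -6 + 5772 = 5766)
q - (5449 + o/9664) = 5766 - (5449 + 4680/9664) = 5766 - (5449 + 4680*(1/9664)) = 5766 - (5449 + 585/1208) = 5766 - 1*6582977/1208 = 5766 - 6582977/1208 = 382351/1208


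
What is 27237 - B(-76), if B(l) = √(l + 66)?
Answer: 27237 - I*√10 ≈ 27237.0 - 3.1623*I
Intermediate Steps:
B(l) = √(66 + l)
27237 - B(-76) = 27237 - √(66 - 76) = 27237 - √(-10) = 27237 - I*√10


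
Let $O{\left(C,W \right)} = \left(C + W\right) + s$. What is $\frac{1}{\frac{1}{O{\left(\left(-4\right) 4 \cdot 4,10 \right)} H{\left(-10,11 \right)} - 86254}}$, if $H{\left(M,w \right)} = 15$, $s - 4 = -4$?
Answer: $-87064$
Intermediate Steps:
$s = 0$ ($s = 4 - 4 = 0$)
$O{\left(C,W \right)} = C + W$ ($O{\left(C,W \right)} = \left(C + W\right) + 0 = C + W$)
$\frac{1}{\frac{1}{O{\left(\left(-4\right) 4 \cdot 4,10 \right)} H{\left(-10,11 \right)} - 86254}} = \frac{1}{\frac{1}{\left(\left(-4\right) 4 \cdot 4 + 10\right) 15 - 86254}} = \frac{1}{\frac{1}{\left(\left(-16\right) 4 + 10\right) 15 - 86254}} = \frac{1}{\frac{1}{\left(-64 + 10\right) 15 - 86254}} = \frac{1}{\frac{1}{\left(-54\right) 15 - 86254}} = \frac{1}{\frac{1}{-810 - 86254}} = \frac{1}{\frac{1}{-87064}} = \frac{1}{- \frac{1}{87064}} = -87064$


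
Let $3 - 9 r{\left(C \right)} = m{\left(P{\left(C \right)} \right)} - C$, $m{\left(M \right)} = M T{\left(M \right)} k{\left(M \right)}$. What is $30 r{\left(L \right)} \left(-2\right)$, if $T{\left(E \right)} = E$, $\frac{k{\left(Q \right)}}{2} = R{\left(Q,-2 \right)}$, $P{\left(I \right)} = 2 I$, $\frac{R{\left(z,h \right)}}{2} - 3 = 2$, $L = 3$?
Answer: $4760$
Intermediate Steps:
$R{\left(z,h \right)} = 10$ ($R{\left(z,h \right)} = 6 + 2 \cdot 2 = 6 + 4 = 10$)
$k{\left(Q \right)} = 20$ ($k{\left(Q \right)} = 2 \cdot 10 = 20$)
$m{\left(M \right)} = 20 M^{2}$ ($m{\left(M \right)} = M M 20 = M^{2} \cdot 20 = 20 M^{2}$)
$r{\left(C \right)} = \frac{1}{3} - \frac{80 C^{2}}{9} + \frac{C}{9}$ ($r{\left(C \right)} = \frac{1}{3} - \frac{20 \left(2 C\right)^{2} - C}{9} = \frac{1}{3} - \frac{20 \cdot 4 C^{2} - C}{9} = \frac{1}{3} - \frac{80 C^{2} - C}{9} = \frac{1}{3} - \frac{- C + 80 C^{2}}{9} = \frac{1}{3} - \left(- \frac{C}{9} + \frac{80 C^{2}}{9}\right) = \frac{1}{3} - \frac{80 C^{2}}{9} + \frac{C}{9}$)
$30 r{\left(L \right)} \left(-2\right) = 30 \left(\frac{1}{3} - \frac{80 \cdot 3^{2}}{9} + \frac{1}{9} \cdot 3\right) \left(-2\right) = 30 \left(\frac{1}{3} - 80 + \frac{1}{3}\right) \left(-2\right) = 30 \left(- \frac{238}{3}\right) \left(-2\right) = \left(-2380\right) \left(-2\right) = 4760$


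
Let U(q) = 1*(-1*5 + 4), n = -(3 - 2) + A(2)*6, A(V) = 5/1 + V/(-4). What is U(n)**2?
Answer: 1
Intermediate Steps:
A(V) = 5 - V/4 (A(V) = 5*1 + V*(-1/4) = 5 - V/4)
n = 26 (n = -(3 - 2) + (5 - 1/4*2)*6 = -1*1 + (5 - 1/2)*6 = -1 + (9/2)*6 = -1 + 27 = 26)
U(q) = -1 (U(q) = 1*(-5 + 4) = 1*(-1) = -1)
U(n)**2 = (-1)**2 = 1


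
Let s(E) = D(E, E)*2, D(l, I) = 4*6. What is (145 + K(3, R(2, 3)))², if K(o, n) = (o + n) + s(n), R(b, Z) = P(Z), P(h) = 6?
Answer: 40804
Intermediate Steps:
D(l, I) = 24
s(E) = 48 (s(E) = 24*2 = 48)
R(b, Z) = 6
K(o, n) = 48 + n + o (K(o, n) = (o + n) + 48 = (n + o) + 48 = 48 + n + o)
(145 + K(3, R(2, 3)))² = (145 + (48 + 6 + 3))² = (145 + 57)² = 202² = 40804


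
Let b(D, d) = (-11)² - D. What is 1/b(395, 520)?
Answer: -1/274 ≈ -0.0036496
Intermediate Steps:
b(D, d) = 121 - D
1/b(395, 520) = 1/(121 - 1*395) = 1/(121 - 395) = 1/(-274) = -1/274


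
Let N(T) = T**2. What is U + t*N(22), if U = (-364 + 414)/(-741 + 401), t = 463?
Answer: 7619123/34 ≈ 2.2409e+5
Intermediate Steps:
U = -5/34 (U = 50/(-340) = 50*(-1/340) = -5/34 ≈ -0.14706)
U + t*N(22) = -5/34 + 463*22**2 = -5/34 + 463*484 = -5/34 + 224092 = 7619123/34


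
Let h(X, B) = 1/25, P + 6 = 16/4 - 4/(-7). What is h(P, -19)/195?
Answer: 1/4875 ≈ 0.00020513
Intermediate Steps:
P = -10/7 (P = -6 + (16/4 - 4/(-7)) = -6 + (16*(1/4) - 4*(-1/7)) = -6 + (4 + 4/7) = -6 + 32/7 = -10/7 ≈ -1.4286)
h(X, B) = 1/25
h(P, -19)/195 = (1/25)/195 = (1/25)*(1/195) = 1/4875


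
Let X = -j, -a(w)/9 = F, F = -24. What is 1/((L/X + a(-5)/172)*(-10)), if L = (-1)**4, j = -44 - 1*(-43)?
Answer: -43/970 ≈ -0.044330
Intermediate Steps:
j = -1 (j = -44 + 43 = -1)
a(w) = 216 (a(w) = -9*(-24) = 216)
L = 1
X = 1 (X = -1*(-1) = 1)
1/((L/X + a(-5)/172)*(-10)) = 1/((1/1 + 216/172)*(-10)) = 1/((1*1 + 216*(1/172))*(-10)) = 1/((1 + 54/43)*(-10)) = 1/((97/43)*(-10)) = 1/(-970/43) = -43/970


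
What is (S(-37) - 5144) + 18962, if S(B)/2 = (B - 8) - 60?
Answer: 13608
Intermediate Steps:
S(B) = -136 + 2*B (S(B) = 2*((B - 8) - 60) = 2*((-8 + B) - 60) = 2*(-68 + B) = -136 + 2*B)
(S(-37) - 5144) + 18962 = ((-136 + 2*(-37)) - 5144) + 18962 = ((-136 - 74) - 5144) + 18962 = (-210 - 5144) + 18962 = -5354 + 18962 = 13608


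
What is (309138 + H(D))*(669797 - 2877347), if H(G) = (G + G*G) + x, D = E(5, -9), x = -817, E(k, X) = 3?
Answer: -680660514150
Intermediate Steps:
D = 3
H(G) = -817 + G + G**2 (H(G) = (G + G*G) - 817 = (G + G**2) - 817 = -817 + G + G**2)
(309138 + H(D))*(669797 - 2877347) = (309138 + (-817 + 3 + 3**2))*(669797 - 2877347) = (309138 + (-817 + 3 + 9))*(-2207550) = (309138 - 805)*(-2207550) = 308333*(-2207550) = -680660514150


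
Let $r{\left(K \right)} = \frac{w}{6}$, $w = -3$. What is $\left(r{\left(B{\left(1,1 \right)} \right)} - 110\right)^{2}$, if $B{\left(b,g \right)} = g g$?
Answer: $\frac{48841}{4} \approx 12210.0$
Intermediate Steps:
$B{\left(b,g \right)} = g^{2}$
$r{\left(K \right)} = - \frac{1}{2}$ ($r{\left(K \right)} = - \frac{3}{6} = \left(-3\right) \frac{1}{6} = - \frac{1}{2}$)
$\left(r{\left(B{\left(1,1 \right)} \right)} - 110\right)^{2} = \left(- \frac{1}{2} - 110\right)^{2} = \left(- \frac{221}{2}\right)^{2} = \frac{48841}{4}$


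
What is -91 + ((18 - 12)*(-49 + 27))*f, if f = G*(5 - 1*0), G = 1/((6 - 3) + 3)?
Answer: -201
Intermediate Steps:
G = ⅙ (G = 1/(3 + 3) = 1/6 = ⅙ ≈ 0.16667)
f = ⅚ (f = (5 - 1*0)/6 = (5 + 0)/6 = (⅙)*5 = ⅚ ≈ 0.83333)
-91 + ((18 - 12)*(-49 + 27))*f = -91 + ((18 - 12)*(-49 + 27))*(⅚) = -91 + (6*(-22))*(⅚) = -91 - 132*⅚ = -91 - 110 = -201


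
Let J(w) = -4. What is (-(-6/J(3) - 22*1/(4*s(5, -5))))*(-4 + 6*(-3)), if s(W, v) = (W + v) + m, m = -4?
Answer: 253/4 ≈ 63.250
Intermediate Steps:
s(W, v) = -4 + W + v (s(W, v) = (W + v) - 4 = -4 + W + v)
(-(-6/J(3) - 22*1/(4*s(5, -5))))*(-4 + 6*(-3)) = (-(-6/(-4) - 22*1/(4*(-4 + 5 - 5))))*(-4 + 6*(-3)) = (-(-6*(-¼) - 22/((-4*4))))*(-4 - 18) = -(3/2 - 22/(-16))*(-22) = -(3/2 - 22*(-1/16))*(-22) = -(3/2 + 11/8)*(-22) = -1*23/8*(-22) = -23/8*(-22) = 253/4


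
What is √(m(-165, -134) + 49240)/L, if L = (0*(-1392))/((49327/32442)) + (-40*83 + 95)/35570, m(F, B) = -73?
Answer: -21342*√607/215 ≈ -2445.6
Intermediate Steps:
L = -645/7114 (L = 0/((49327*(1/32442))) + (-3320 + 95)*(1/35570) = 0/(49327/32442) - 3225*1/35570 = 0*(32442/49327) - 645/7114 = 0 - 645/7114 = -645/7114 ≈ -0.090666)
√(m(-165, -134) + 49240)/L = √(-73 + 49240)/(-645/7114) = √49167*(-7114/645) = (9*√607)*(-7114/645) = -21342*√607/215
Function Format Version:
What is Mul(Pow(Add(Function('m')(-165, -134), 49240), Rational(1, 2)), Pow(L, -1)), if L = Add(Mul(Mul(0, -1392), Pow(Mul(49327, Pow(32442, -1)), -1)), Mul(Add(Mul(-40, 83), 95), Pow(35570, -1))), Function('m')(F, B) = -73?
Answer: Mul(Rational(-21342, 215), Pow(607, Rational(1, 2))) ≈ -2445.6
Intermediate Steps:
L = Rational(-645, 7114) (L = Add(Mul(0, Pow(Mul(49327, Rational(1, 32442)), -1)), Mul(Add(-3320, 95), Rational(1, 35570))) = Add(Mul(0, Pow(Rational(49327, 32442), -1)), Mul(-3225, Rational(1, 35570))) = Add(Mul(0, Rational(32442, 49327)), Rational(-645, 7114)) = Add(0, Rational(-645, 7114)) = Rational(-645, 7114) ≈ -0.090666)
Mul(Pow(Add(Function('m')(-165, -134), 49240), Rational(1, 2)), Pow(L, -1)) = Mul(Pow(Add(-73, 49240), Rational(1, 2)), Pow(Rational(-645, 7114), -1)) = Mul(Pow(49167, Rational(1, 2)), Rational(-7114, 645)) = Mul(Mul(9, Pow(607, Rational(1, 2))), Rational(-7114, 645)) = Mul(Rational(-21342, 215), Pow(607, Rational(1, 2)))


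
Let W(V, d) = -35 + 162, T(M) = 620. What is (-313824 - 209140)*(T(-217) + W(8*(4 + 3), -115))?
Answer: -390654108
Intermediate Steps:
W(V, d) = 127
(-313824 - 209140)*(T(-217) + W(8*(4 + 3), -115)) = (-313824 - 209140)*(620 + 127) = -522964*747 = -390654108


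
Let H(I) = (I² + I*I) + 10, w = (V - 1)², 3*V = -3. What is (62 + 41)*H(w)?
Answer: 4326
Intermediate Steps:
V = -1 (V = (⅓)*(-3) = -1)
w = 4 (w = (-1 - 1)² = (-2)² = 4)
H(I) = 10 + 2*I² (H(I) = (I² + I²) + 10 = 2*I² + 10 = 10 + 2*I²)
(62 + 41)*H(w) = (62 + 41)*(10 + 2*4²) = 103*(10 + 2*16) = 103*(10 + 32) = 103*42 = 4326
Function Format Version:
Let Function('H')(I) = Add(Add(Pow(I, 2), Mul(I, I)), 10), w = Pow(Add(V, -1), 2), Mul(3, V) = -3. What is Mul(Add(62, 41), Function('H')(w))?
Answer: 4326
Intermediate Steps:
V = -1 (V = Mul(Rational(1, 3), -3) = -1)
w = 4 (w = Pow(Add(-1, -1), 2) = Pow(-2, 2) = 4)
Function('H')(I) = Add(10, Mul(2, Pow(I, 2))) (Function('H')(I) = Add(Add(Pow(I, 2), Pow(I, 2)), 10) = Add(Mul(2, Pow(I, 2)), 10) = Add(10, Mul(2, Pow(I, 2))))
Mul(Add(62, 41), Function('H')(w)) = Mul(Add(62, 41), Add(10, Mul(2, Pow(4, 2)))) = Mul(103, Add(10, Mul(2, 16))) = Mul(103, Add(10, 32)) = Mul(103, 42) = 4326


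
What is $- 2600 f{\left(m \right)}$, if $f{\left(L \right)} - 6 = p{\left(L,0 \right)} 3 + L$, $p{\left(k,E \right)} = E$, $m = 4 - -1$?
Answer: $-28600$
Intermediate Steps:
$m = 5$ ($m = 4 + 1 = 5$)
$f{\left(L \right)} = 6 + L$ ($f{\left(L \right)} = 6 + \left(0 \cdot 3 + L\right) = 6 + \left(0 + L\right) = 6 + L$)
$- 2600 f{\left(m \right)} = - 2600 \left(6 + 5\right) = \left(-2600\right) 11 = -28600$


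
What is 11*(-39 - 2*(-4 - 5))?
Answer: -231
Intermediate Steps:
11*(-39 - 2*(-4 - 5)) = 11*(-39 - 2*(-9)) = 11*(-39 + 18) = 11*(-21) = -231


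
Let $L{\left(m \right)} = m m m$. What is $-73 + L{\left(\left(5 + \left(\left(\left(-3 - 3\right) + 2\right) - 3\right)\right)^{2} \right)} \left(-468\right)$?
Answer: $-30025$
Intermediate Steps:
$L{\left(m \right)} = m^{3}$ ($L{\left(m \right)} = m^{2} m = m^{3}$)
$-73 + L{\left(\left(5 + \left(\left(\left(-3 - 3\right) + 2\right) - 3\right)\right)^{2} \right)} \left(-468\right) = -73 + \left(\left(5 + \left(\left(\left(-3 - 3\right) + 2\right) - 3\right)\right)^{2}\right)^{3} \left(-468\right) = -73 + \left(\left(5 + \left(\left(-6 + 2\right) - 3\right)\right)^{2}\right)^{3} \left(-468\right) = -73 + \left(\left(5 - 7\right)^{2}\right)^{3} \left(-468\right) = -73 + \left(\left(-2\right)^{2}\right)^{3} \left(-468\right) = -73 + 4^{3} \left(-468\right) = -73 + 64 \left(-468\right) = -73 - 29952 = -30025$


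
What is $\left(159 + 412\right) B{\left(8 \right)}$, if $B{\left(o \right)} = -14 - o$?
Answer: $-12562$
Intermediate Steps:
$\left(159 + 412\right) B{\left(8 \right)} = \left(159 + 412\right) \left(-14 - 8\right) = 571 \left(-14 - 8\right) = 571 \left(-22\right) = -12562$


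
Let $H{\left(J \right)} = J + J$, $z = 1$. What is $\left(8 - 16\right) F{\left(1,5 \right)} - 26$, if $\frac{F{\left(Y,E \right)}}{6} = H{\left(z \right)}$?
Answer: $-122$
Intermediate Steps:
$H{\left(J \right)} = 2 J$
$F{\left(Y,E \right)} = 12$ ($F{\left(Y,E \right)} = 6 \cdot 2 \cdot 1 = 6 \cdot 2 = 12$)
$\left(8 - 16\right) F{\left(1,5 \right)} - 26 = \left(8 - 16\right) 12 - 26 = \left(-8\right) 12 - 26 = -96 - 26 = -122$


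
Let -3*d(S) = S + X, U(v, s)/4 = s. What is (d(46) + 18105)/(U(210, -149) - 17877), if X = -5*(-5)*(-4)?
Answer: -2589/2639 ≈ -0.98105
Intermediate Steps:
X = -100 (X = 25*(-4) = -100)
U(v, s) = 4*s
d(S) = 100/3 - S/3 (d(S) = -(S - 100)/3 = -(-100 + S)/3 = 100/3 - S/3)
(d(46) + 18105)/(U(210, -149) - 17877) = ((100/3 - 1/3*46) + 18105)/(4*(-149) - 17877) = ((100/3 - 46/3) + 18105)/(-596 - 17877) = (18 + 18105)/(-18473) = 18123*(-1/18473) = -2589/2639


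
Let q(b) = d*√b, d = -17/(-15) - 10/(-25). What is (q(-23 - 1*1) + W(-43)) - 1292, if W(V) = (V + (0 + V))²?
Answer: 6104 + 46*I*√6/15 ≈ 6104.0 + 7.5118*I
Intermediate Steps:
d = 23/15 (d = -17*(-1/15) - 10*(-1/25) = 17/15 + ⅖ = 23/15 ≈ 1.5333)
q(b) = 23*√b/15
W(V) = 4*V² (W(V) = (V + V)² = (2*V)² = 4*V²)
(q(-23 - 1*1) + W(-43)) - 1292 = (23*√(-23 - 1*1)/15 + 4*(-43)²) - 1292 = (23*√(-23 - 1)/15 + 4*1849) - 1292 = (23*√(-24)/15 + 7396) - 1292 = (23*(2*I*√6)/15 + 7396) - 1292 = (46*I*√6/15 + 7396) - 1292 = (7396 + 46*I*√6/15) - 1292 = 6104 + 46*I*√6/15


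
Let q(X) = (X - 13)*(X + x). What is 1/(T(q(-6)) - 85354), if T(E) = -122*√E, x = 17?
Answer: I/(2*(-42677*I + 61*√209)) ≈ -1.1711e-5 + 2.4199e-7*I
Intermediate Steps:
q(X) = (-13 + X)*(17 + X) (q(X) = (X - 13)*(X + 17) = (-13 + X)*(17 + X))
1/(T(q(-6)) - 85354) = 1/(-122*√(-221 + (-6)² + 4*(-6)) - 85354) = 1/(-122*√(-221 + 36 - 24) - 85354) = 1/(-122*I*√209 - 85354) = 1/(-85354 - 122*I*√209)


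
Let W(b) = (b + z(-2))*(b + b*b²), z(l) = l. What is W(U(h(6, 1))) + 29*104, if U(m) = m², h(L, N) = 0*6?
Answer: 3016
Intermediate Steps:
h(L, N) = 0
W(b) = (-2 + b)*(b + b³) (W(b) = (b - 2)*(b + b*b²) = (-2 + b)*(b + b³))
W(U(h(6, 1))) + 29*104 = 0²*(-2 + 0² + (0²)³ - 2*(0²)²) + 29*104 = 0*(-2 + 0 + 0³ - 2*0²) + 3016 = 0*(-2 + 0 + 0 - 2*0) + 3016 = 0*(-2 + 0 + 0 + 0) + 3016 = 0*(-2) + 3016 = 0 + 3016 = 3016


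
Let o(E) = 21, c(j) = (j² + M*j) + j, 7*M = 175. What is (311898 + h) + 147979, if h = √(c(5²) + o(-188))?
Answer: 459913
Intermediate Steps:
M = 25 (M = (⅐)*175 = 25)
c(j) = j² + 26*j (c(j) = (j² + 25*j) + j = j² + 26*j)
h = 36 (h = √(5²*(26 + 5²) + 21) = √(25*(26 + 25) + 21) = √(25*51 + 21) = √(1275 + 21) = √1296 = 36)
(311898 + h) + 147979 = (311898 + 36) + 147979 = 311934 + 147979 = 459913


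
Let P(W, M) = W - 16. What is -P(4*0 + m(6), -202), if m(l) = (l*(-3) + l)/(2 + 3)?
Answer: 92/5 ≈ 18.400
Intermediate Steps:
m(l) = -2*l/5 (m(l) = (-3*l + l)/5 = -2*l*(1/5) = -2*l/5)
P(W, M) = -16 + W
-P(4*0 + m(6), -202) = -(-16 + (4*0 - 2/5*6)) = -(-16 + (0 - 12/5)) = -(-16 - 12/5) = -1*(-92/5) = 92/5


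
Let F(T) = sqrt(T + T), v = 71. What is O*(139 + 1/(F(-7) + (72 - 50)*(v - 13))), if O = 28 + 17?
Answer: 113159843/18091 - I*sqrt(14)/36182 ≈ 6255.0 - 0.00010341*I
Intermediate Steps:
F(T) = sqrt(2)*sqrt(T) (F(T) = sqrt(2*T) = sqrt(2)*sqrt(T))
O = 45
O*(139 + 1/(F(-7) + (72 - 50)*(v - 13))) = 45*(139 + 1/(sqrt(2)*sqrt(-7) + (72 - 50)*(71 - 13))) = 45*(139 + 1/(sqrt(2)*(I*sqrt(7)) + 22*58)) = 45*(139 + 1/(I*sqrt(14) + 1276)) = 45*(139 + 1/(1276 + I*sqrt(14))) = 6255 + 45/(1276 + I*sqrt(14))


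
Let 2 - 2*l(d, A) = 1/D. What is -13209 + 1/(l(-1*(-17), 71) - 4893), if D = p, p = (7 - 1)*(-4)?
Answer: -3101671383/234815 ≈ -13209.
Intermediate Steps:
p = -24 (p = 6*(-4) = -24)
D = -24
l(d, A) = 49/48 (l(d, A) = 1 - 1/2/(-24) = 1 - 1/2*(-1/24) = 1 + 1/48 = 49/48)
-13209 + 1/(l(-1*(-17), 71) - 4893) = -13209 + 1/(49/48 - 4893) = -13209 + 1/(-234815/48) = -13209 - 48/234815 = -3101671383/234815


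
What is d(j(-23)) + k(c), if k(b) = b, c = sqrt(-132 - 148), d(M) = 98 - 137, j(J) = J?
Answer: -39 + 2*I*sqrt(70) ≈ -39.0 + 16.733*I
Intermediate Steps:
d(M) = -39
c = 2*I*sqrt(70) (c = sqrt(-280) = 2*I*sqrt(70) ≈ 16.733*I)
d(j(-23)) + k(c) = -39 + 2*I*sqrt(70)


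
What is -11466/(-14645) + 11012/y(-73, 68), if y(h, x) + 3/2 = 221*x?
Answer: 667129178/440126185 ≈ 1.5158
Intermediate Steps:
y(h, x) = -3/2 + 221*x
-11466/(-14645) + 11012/y(-73, 68) = -11466/(-14645) + 11012/(-3/2 + 221*68) = -11466*(-1/14645) + 11012/(-3/2 + 15028) = 11466/14645 + 11012/(30053/2) = 11466/14645 + 11012*(2/30053) = 11466/14645 + 22024/30053 = 667129178/440126185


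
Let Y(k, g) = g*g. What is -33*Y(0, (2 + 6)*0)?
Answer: 0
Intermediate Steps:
Y(k, g) = g²
-33*Y(0, (2 + 6)*0) = -33*((2 + 6)*0)² = -33*(8*0)² = -33*0² = -33*0 = 0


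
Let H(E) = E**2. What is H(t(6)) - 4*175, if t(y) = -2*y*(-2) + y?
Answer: 200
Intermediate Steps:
t(y) = 5*y (t(y) = 4*y + y = 5*y)
H(t(6)) - 4*175 = (5*6)**2 - 4*175 = 30**2 - 700 = 900 - 700 = 200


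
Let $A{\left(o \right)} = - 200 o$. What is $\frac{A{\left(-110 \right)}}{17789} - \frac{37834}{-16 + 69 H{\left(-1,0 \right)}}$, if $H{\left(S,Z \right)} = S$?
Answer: $\frac{674899026}{1512065} \approx 446.34$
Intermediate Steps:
$\frac{A{\left(-110 \right)}}{17789} - \frac{37834}{-16 + 69 H{\left(-1,0 \right)}} = \frac{\left(-200\right) \left(-110\right)}{17789} - \frac{37834}{-16 + 69 \left(-1\right)} = 22000 \cdot \frac{1}{17789} - \frac{37834}{-16 - 69} = \frac{22000}{17789} - \frac{37834}{-85} = \frac{22000}{17789} - - \frac{37834}{85} = \frac{22000}{17789} + \frac{37834}{85} = \frac{674899026}{1512065}$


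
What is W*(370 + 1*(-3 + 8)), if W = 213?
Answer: 79875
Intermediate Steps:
W*(370 + 1*(-3 + 8)) = 213*(370 + 1*(-3 + 8)) = 213*(370 + 1*5) = 213*(370 + 5) = 213*375 = 79875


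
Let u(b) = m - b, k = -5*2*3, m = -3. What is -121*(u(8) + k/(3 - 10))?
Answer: 5687/7 ≈ 812.43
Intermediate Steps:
k = -30 (k = -10*3 = -30)
u(b) = -3 - b
-121*(u(8) + k/(3 - 10)) = -121*((-3 - 1*8) - 30/(3 - 10)) = -121*((-3 - 8) - 30/(-7)) = -121*(-11 - ⅐*(-30)) = -121*(-11 + 30/7) = -121*(-47/7) = 5687/7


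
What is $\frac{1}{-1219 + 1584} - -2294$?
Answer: $\frac{837311}{365} \approx 2294.0$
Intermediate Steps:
$\frac{1}{-1219 + 1584} - -2294 = \frac{1}{365} + 2294 = \frac{837311}{365}$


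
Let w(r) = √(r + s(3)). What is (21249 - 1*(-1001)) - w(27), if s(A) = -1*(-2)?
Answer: 22250 - √29 ≈ 22245.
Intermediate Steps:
s(A) = 2
w(r) = √(2 + r) (w(r) = √(r + 2) = √(2 + r))
(21249 - 1*(-1001)) - w(27) = (21249 - 1*(-1001)) - √(2 + 27) = (21249 + 1001) - √29 = 22250 - √29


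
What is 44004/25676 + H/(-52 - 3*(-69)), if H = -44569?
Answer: -284383256/994945 ≈ -285.83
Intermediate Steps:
44004/25676 + H/(-52 - 3*(-69)) = 44004/25676 - 44569/(-52 - 3*(-69)) = 44004*(1/25676) - 44569/(-52 + 207) = 11001/6419 - 44569/155 = -284383256/994945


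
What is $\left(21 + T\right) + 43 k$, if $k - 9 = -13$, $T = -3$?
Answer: $-154$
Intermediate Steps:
$k = -4$ ($k = 9 - 13 = -4$)
$\left(21 + T\right) + 43 k = \left(21 - 3\right) + 43 \left(-4\right) = 18 - 172 = -154$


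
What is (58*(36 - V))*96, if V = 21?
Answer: 83520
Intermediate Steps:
(58*(36 - V))*96 = (58*(36 - 1*21))*96 = (58*(36 - 21))*96 = (58*15)*96 = 870*96 = 83520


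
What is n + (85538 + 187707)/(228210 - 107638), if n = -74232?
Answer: -8950027459/120572 ≈ -74230.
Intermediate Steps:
n + (85538 + 187707)/(228210 - 107638) = -74232 + (85538 + 187707)/(228210 - 107638) = -74232 + 273245/120572 = -8950027459/120572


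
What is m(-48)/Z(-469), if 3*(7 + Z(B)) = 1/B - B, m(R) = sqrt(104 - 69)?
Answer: 469*sqrt(35)/70037 ≈ 0.039617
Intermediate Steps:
m(R) = sqrt(35)
Z(B) = -7 - B/3 + 1/(3*B) (Z(B) = -7 + (1/B - B)/3 = -7 + (-B/3 + 1/(3*B)) = -7 - B/3 + 1/(3*B))
m(-48)/Z(-469) = sqrt(35)/(((1/3)*(1 - 1*(-469)*(21 - 469))/(-469))) = sqrt(35)/(((1/3)*(-1/469)*(1 - 1*(-469)*(-448)))) = sqrt(35)/(((1/3)*(-1/469)*(1 - 210112))) = sqrt(35)/(((1/3)*(-1/469)*(-210111))) = sqrt(35)/(70037/469) = sqrt(35)*(469/70037) = 469*sqrt(35)/70037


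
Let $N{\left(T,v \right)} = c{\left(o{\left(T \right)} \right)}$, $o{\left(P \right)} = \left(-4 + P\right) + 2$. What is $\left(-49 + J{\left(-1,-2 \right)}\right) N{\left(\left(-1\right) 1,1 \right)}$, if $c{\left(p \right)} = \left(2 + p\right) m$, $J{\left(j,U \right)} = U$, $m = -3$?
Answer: $-153$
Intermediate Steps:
$o{\left(P \right)} = -2 + P$
$c{\left(p \right)} = -6 - 3 p$ ($c{\left(p \right)} = \left(2 + p\right) \left(-3\right) = -6 - 3 p$)
$N{\left(T,v \right)} = - 3 T$ ($N{\left(T,v \right)} = -6 - 3 \left(-2 + T\right) = -6 - \left(-6 + 3 T\right) = - 3 T$)
$\left(-49 + J{\left(-1,-2 \right)}\right) N{\left(\left(-1\right) 1,1 \right)} = \left(-49 - 2\right) \left(- 3 \left(\left(-1\right) 1\right)\right) = - 51 \left(\left(-3\right) \left(-1\right)\right) = \left(-51\right) 3 = -153$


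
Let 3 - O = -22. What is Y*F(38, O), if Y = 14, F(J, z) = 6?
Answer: 84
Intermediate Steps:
O = 25 (O = 3 - 1*(-22) = 3 + 22 = 25)
Y*F(38, O) = 14*6 = 84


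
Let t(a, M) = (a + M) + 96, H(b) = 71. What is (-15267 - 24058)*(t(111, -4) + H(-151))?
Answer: -10775050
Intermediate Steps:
t(a, M) = 96 + M + a (t(a, M) = (M + a) + 96 = 96 + M + a)
(-15267 - 24058)*(t(111, -4) + H(-151)) = (-15267 - 24058)*((96 - 4 + 111) + 71) = -39325*(203 + 71) = -39325*274 = -10775050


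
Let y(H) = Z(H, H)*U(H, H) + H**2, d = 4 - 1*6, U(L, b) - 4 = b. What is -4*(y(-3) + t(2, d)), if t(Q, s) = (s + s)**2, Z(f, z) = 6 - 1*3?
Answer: -112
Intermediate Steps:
U(L, b) = 4 + b
Z(f, z) = 3 (Z(f, z) = 6 - 3 = 3)
d = -2 (d = 4 - 6 = -2)
t(Q, s) = 4*s**2 (t(Q, s) = (2*s)**2 = 4*s**2)
y(H) = 12 + H**2 + 3*H (y(H) = 3*(4 + H) + H**2 = (12 + 3*H) + H**2 = 12 + H**2 + 3*H)
-4*(y(-3) + t(2, d)) = -4*((12 + (-3)**2 + 3*(-3)) + 4*(-2)**2) = -4*((12 + 9 - 9) + 4*4) = -4*(12 + 16) = -4*28 = -112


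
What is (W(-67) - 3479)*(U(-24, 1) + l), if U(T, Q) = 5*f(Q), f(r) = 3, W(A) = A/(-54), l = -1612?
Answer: 299915003/54 ≈ 5.5540e+6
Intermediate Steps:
W(A) = -A/54 (W(A) = A*(-1/54) = -A/54)
U(T, Q) = 15 (U(T, Q) = 5*3 = 15)
(W(-67) - 3479)*(U(-24, 1) + l) = (-1/54*(-67) - 3479)*(15 - 1612) = (67/54 - 3479)*(-1597) = -187799/54*(-1597) = 299915003/54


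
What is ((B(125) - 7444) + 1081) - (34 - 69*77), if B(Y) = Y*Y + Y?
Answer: 14666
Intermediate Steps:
B(Y) = Y + Y² (B(Y) = Y² + Y = Y + Y²)
((B(125) - 7444) + 1081) - (34 - 69*77) = ((125*(1 + 125) - 7444) + 1081) - (34 - 69*77) = ((125*126 - 7444) + 1081) - (34 - 5313) = ((15750 - 7444) + 1081) - 1*(-5279) = (8306 + 1081) + 5279 = 9387 + 5279 = 14666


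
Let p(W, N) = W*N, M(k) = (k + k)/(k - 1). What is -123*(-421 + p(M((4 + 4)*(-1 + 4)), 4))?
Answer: 1167393/23 ≈ 50756.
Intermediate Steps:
M(k) = 2*k/(-1 + k) (M(k) = (2*k)/(-1 + k) = 2*k/(-1 + k))
p(W, N) = N*W
-123*(-421 + p(M((4 + 4)*(-1 + 4)), 4)) = -123*(-421 + 4*(2*((4 + 4)*(-1 + 4))/(-1 + (4 + 4)*(-1 + 4)))) = -123*(-421 + 4*(2*(8*3)/(-1 + 8*3))) = -123*(-421 + 4*(2*24/(-1 + 24))) = -123*(-421 + 4*(2*24/23)) = -123*(-421 + 4*(2*24*(1/23))) = -123*(-421 + 4*(48/23)) = -123*(-421 + 192/23) = -123*(-9491/23) = 1167393/23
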